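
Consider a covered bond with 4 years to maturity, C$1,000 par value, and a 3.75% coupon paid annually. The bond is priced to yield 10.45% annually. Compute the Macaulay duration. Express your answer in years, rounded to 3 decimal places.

Periodic yield y = 0.1045. Discount each cash flow and weight by its year:
  t   CF        PV=CF/(1+0.1045)^t    t·PV
  1        37.50        33.9520        33.9520
  2        37.50        30.7397        61.4794
  3        37.50        27.8313        83.4940
  4     1,037.50       697.1484     2,788.5935
  Σ                    789.6715     2,967.5190
Price P = Σ PV = 789.6715.
Macaulay duration = Σ(t·PV) / P = 2,967.5190 / 789.6715 = 3.75792 years.

3.758 years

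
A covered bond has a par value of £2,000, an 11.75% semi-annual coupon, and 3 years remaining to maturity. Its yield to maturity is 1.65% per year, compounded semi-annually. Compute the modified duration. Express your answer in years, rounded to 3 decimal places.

2.644 years

Periodic yield y = 0.00825. First find Macaulay duration:
  t   CF        PV=CF/(1+0.00825)^t    t·PV
  1       117.50       116.5386       116.5386
  2       117.50       115.5850       231.1700
  3       117.50       114.6392       343.9176
  4       117.50       113.7012       454.8047
  5       117.50       112.7708       563.8541
  6     2,117.50     2,015.6450    12,093.8697
  Σ                  2,588.8797    13,804.1546
P = 2,588.8797; Macaulay duration = 13,804.1546 / 2,588.8797 = 5.33210 half-year periods = 2.66605 years.
Modified duration = D_Mac / (1 + y) = 2.66605 / 1.00825 = 2.64423 years.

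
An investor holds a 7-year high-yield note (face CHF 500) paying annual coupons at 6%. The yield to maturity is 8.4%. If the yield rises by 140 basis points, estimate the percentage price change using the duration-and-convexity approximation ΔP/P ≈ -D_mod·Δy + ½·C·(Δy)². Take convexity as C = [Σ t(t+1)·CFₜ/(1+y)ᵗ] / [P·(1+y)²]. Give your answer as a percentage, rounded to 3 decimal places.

With y = 0.084:
  t   CF        PV=CF/(1+0.084)^t    t·PV        t(t+1)·PV
  1        30.00        27.6753        27.6753          55.3506
  2        30.00        25.5307        51.0614         153.1842
  3        30.00        23.5523        70.6569         282.6277
  4        30.00        21.7272        86.9089         434.5444
  5        30.00        20.0436       100.2178         601.3068
  6        30.00        18.4904       110.9422         776.5955
  7       530.00       301.3498     2,109.4485      16,875.5883
  Σ                    438.3692     2,556.9110      19,179.1973
P = 438.3692; D_Mac = 5.83278 yrs; D_mod = 5.38079 yrs; C = 37.23332.
Duration effect: -5.38079 × (+0.014) = -0.075331
Convexity effect: 0.5 × 37.23332 × (0.014)² = +0.0036489
ΔP/P ≈ -0.075331 + 0.0036489 = -0.071682 = -7.1682%.

-7.168%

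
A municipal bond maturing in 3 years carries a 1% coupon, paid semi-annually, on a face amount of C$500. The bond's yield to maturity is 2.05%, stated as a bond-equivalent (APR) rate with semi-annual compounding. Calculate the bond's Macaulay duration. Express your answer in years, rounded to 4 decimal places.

2.9622 years

Periodic yield y = 0.01025. Discount each cash flow and weight by its period:
  t   CF        PV=CF/(1+0.01025)^t    t·PV
  1         2.50         2.4746         2.4746
  2         2.50         2.4495         4.8991
  3         2.50         2.4247         7.2740
  4         2.50         2.4001         9.6003
  5         2.50         2.3757        11.8786
  6       502.50       472.6753     2,836.0518
  Σ                    484.7999     2,872.1784
Price P = Σ PV = 484.7999.
Macaulay duration = Σ(t·PV) / P = 2,872.1784 / 484.7999 = 5.92446 half-year periods.
In years: 5.92446 / 2 = 2.96223 years.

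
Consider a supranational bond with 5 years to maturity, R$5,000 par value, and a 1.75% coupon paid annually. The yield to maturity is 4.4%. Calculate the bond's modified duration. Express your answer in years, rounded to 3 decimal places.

Periodic yield y = 0.044. First find Macaulay duration:
  t   CF        PV=CF/(1+0.044)^t    t·PV
  1        87.50        83.8123        83.8123
  2        87.50        80.2799       160.5599
  3        87.50        76.8965       230.6895
  4        87.50        73.6556       294.6226
  5     5,087.50     4,102.0592    20,510.2962
  Σ                  4,416.7036    21,279.9805
P = 4,416.7036; Macaulay duration = 21,279.9805 / 4,416.7036 = 4.81807 years.
Modified duration = D_Mac / (1 + y) = 4.81807 / 1.044 = 4.61501 years.

4.615 years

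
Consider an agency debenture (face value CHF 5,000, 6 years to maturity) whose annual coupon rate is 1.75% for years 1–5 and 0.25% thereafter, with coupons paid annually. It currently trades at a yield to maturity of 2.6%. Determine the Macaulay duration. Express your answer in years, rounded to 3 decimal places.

5.737 years

Periodic yield y = 0.026. Discount each cash flow and weight by its year:
  t   CF        PV=CF/(1+0.026)^t    t·PV
  1        87.50        85.2827        85.2827
  2        87.50        83.1215       166.2430
  3        87.50        81.0151       243.0453
  4        87.50        78.9621       315.8483
  5        87.50        76.9611       384.8055
  6     5,012.50     4,297.0482    25,782.2889
  Σ                  4,702.3906    26,977.5137
Price P = Σ PV = 4,702.3906.
Macaulay duration = Σ(t·PV) / P = 26,977.5137 / 4,702.3906 = 5.73698 years.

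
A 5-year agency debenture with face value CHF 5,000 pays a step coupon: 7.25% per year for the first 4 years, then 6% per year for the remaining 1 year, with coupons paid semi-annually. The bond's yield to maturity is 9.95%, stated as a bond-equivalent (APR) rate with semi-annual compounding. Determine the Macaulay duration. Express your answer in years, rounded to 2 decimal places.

4.23 years

Periodic yield y = 0.04975. Discount each cash flow and weight by its period:
  t   CF        PV=CF/(1+0.04975)^t    t·PV
  1       181.25       172.6602       172.6602
  2       181.25       164.4774       328.9548
  3       181.25       156.6825       470.0474
  4       181.25       149.2569       597.0277
  5       181.25       142.1833       710.9165
  6       181.25       135.4449       812.6695
  7       181.25       129.0259       903.1812
  8       181.25       122.9111       983.2884
  9       150.00        96.8988       872.0890
  10    5,150.00     3,169.1909    31,691.9087
  Σ                  4,438.7317    37,542.7434
Price P = Σ PV = 4,438.7317.
Macaulay duration = Σ(t·PV) / P = 37,542.7434 / 4,438.7317 = 8.45799 half-year periods.
In years: 8.45799 / 2 = 4.22899 years.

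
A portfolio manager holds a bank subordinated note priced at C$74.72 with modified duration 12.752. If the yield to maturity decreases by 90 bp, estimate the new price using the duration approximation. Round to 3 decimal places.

C$83.295

Duration approximation: ΔP/P ≈ -D_mod · Δy = -12.752 × (-0.009) = +0.114768.
New price ≈ 74.72 × (1 + 0.114768) = 83.29546496.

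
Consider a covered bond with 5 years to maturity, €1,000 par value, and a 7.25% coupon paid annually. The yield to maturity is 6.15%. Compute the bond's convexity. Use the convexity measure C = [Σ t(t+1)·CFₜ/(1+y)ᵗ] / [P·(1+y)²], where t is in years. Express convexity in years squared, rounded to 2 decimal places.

With y = 0.0615:
  t   CF        PV=CF/(1+0.0615)^t    t·PV        t(t+1)·PV
  1        72.50        68.2996        68.2996         136.5992
  2        72.50        64.3425       128.6850         386.0551
  3        72.50        60.6147       181.8441         727.3765
  4        72.50        57.1029       228.4115       1,142.0576
  5     1,072.50       795.7879     3,978.9393      23,873.6357
  Σ                  1,046.1475     4,586.1795      26,265.7240
P = 1,046.1475.
Convexity = Σ t(t+1)·PV / [P·(1+y)²] = 26,265.7240 / (1,046.1475 × 1.126782) = 22.28212.

22.28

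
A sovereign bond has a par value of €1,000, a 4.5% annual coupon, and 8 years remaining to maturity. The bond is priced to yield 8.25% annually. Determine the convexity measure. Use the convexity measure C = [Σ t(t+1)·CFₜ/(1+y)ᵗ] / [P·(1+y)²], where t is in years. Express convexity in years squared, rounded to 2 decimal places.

With y = 0.0825:
  t   CF        PV=CF/(1+0.0825)^t    t·PV        t(t+1)·PV
  1        45.00        41.5704        41.5704          83.1409
  2        45.00        38.4023        76.8045         230.4135
  3        45.00        35.4755       106.4266         425.7063
  4        45.00        32.7718       131.0874         655.4369
  5        45.00        30.2742       151.3711         908.2267
  6        45.00        27.9669       167.8017       1,174.6118
  7        45.00        25.8355       180.8486       1,446.7890
  8     1,045.00       554.2339     4,433.8708      39,904.8375
  Σ                    786.5306     5,289.7812      44,829.1626
P = 786.5306.
Convexity = Σ t(t+1)·PV / [P·(1+y)²] = 44,829.1626 / (786.5306 × 1.171806) = 48.63951.

48.64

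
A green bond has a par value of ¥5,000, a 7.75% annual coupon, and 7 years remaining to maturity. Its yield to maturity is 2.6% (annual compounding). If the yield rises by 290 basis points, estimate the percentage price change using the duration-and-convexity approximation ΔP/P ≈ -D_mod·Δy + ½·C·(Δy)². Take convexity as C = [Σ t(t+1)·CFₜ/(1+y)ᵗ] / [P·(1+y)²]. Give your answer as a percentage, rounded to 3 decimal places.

-14.792%

With y = 0.026:
  t   CF        PV=CF/(1+0.026)^t    t·PV        t(t+1)·PV
  1       387.50       377.6803       377.6803         755.3606
  2       387.50       368.1095       736.2189       2,208.6568
  3       387.50       358.7812     1,076.3435       4,305.3739
  4       387.50       349.6892     1,398.7569       6,993.7847
  5       387.50       340.8277     1,704.1386      10,224.8315
  6       387.50       332.1908     1,993.1445      13,952.0117
  7     5,387.50     4,501.4845    31,510.3914     252,083.1312
  Σ                  6,628.7631    38,796.6742     290,523.1504
P = 6,628.7631; D_Mac = 5.85278 yrs; D_mod = 5.70446 yrs; C = 41.63452.
Duration effect: -5.70446 × (+0.029) = -0.165429
Convexity effect: 0.5 × 41.63452 × (0.029)² = +0.0175073
ΔP/P ≈ -0.165429 + 0.0175073 = -0.147922 = -14.7922%.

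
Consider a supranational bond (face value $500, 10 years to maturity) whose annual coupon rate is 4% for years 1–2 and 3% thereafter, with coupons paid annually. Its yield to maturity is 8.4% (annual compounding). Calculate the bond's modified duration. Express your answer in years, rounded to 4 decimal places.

7.5929 years

Periodic yield y = 0.084. First find Macaulay duration:
  t   CF        PV=CF/(1+0.084)^t    t·PV
  1        20.00        18.4502        18.4502
  2        20.00        17.0205        34.0409
  3        15.00        11.7762        35.3285
  4        15.00        10.8636        43.4544
  5        15.00        10.0218        50.1089
  6        15.00         9.2452        55.4711
  7        15.00         8.5288        59.7014
  8        15.00         7.8679        62.9429
  9        15.00         7.2582        65.3236
  10      515.00       229.8870     2,298.8700
  Σ                    330.9192     2,723.6919
P = 330.9192; Macaulay duration = 2,723.6919 / 330.9192 = 8.23069 years.
Modified duration = D_Mac / (1 + y) = 8.23069 / 1.084 = 7.59288 years.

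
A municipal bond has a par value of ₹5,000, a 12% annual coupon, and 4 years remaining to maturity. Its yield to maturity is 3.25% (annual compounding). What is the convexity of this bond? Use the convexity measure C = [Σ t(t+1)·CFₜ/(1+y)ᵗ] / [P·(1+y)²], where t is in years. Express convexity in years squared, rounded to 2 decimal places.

With y = 0.0325:
  t   CF        PV=CF/(1+0.0325)^t    t·PV        t(t+1)·PV
  1       600.00       581.1138       581.1138       1,162.2276
  2       600.00       562.8221     1,125.6442       3,376.9325
  3       600.00       545.1061     1,635.3184       6,541.2736
  4     5,600.00     4,927.5131    19,710.0523      98,550.2616
  Σ                  6,616.5551    23,052.1287     109,630.6953
P = 6,616.5551.
Convexity = Σ t(t+1)·PV / [P·(1+y)²] = 109,630.6953 / (6,616.5551 × 1.066056) = 15.54247.

15.54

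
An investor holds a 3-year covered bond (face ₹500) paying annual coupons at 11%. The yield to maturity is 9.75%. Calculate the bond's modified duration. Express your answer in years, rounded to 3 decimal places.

2.476 years

Periodic yield y = 0.0975. First find Macaulay duration:
  t   CF        PV=CF/(1+0.0975)^t    t·PV
  1        55.00        50.1139        50.1139
  2        55.00        45.6619        91.3237
  3       555.00       419.8357     1,259.5072
  Σ                    515.6115     1,400.9448
P = 515.6115; Macaulay duration = 1,400.9448 / 515.6115 = 2.71706 years.
Modified duration = D_Mac / (1 + y) = 2.71706 / 1.0975 = 2.47568 years.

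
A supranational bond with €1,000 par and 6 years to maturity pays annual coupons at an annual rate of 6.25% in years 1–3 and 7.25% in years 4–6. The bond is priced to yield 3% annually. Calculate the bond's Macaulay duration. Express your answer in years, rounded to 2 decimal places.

Periodic yield y = 0.03. Discount each cash flow and weight by its year:
  t   CF        PV=CF/(1+0.03)^t    t·PV
  1        62.50        60.6796        60.6796
  2        62.50        58.9122       117.8245
  3        62.50        57.1964       171.5891
  4        72.50        64.4153       257.6612
  5        72.50        62.5391       312.6957
  6     1,072.50       898.2019     5,389.2112
  Σ                  1,201.9445     6,309.6613
Price P = Σ PV = 1,201.9445.
Macaulay duration = Σ(t·PV) / P = 6,309.6613 / 1,201.9445 = 5.24954 years.

5.25 years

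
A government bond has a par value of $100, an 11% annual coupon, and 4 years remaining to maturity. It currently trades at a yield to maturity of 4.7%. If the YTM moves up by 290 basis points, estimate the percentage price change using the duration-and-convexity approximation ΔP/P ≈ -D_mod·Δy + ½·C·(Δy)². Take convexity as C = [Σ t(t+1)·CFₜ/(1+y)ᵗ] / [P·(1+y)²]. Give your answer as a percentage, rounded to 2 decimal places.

With y = 0.047:
  t   CF        PV=CF/(1+0.047)^t    t·PV        t(t+1)·PV
  1        11.00        10.5062        10.5062          21.0124
  2        11.00        10.0346        20.0692          60.2075
  3        11.00         9.5841        28.7524         115.0095
  4       111.00        92.3711       369.4845       1,847.4226
  Σ                    122.4960       428.8123       2,043.6520
P = 122.4960; D_Mac = 3.50062 yrs; D_mod = 3.34348 yrs; C = 15.21919.
Duration effect: -3.34348 × (+0.029) = -0.096961
Convexity effect: 0.5 × 15.21919 × (0.029)² = +0.0063997
ΔP/P ≈ -0.096961 + 0.0063997 = -0.090561 = -9.0561%.

-9.06%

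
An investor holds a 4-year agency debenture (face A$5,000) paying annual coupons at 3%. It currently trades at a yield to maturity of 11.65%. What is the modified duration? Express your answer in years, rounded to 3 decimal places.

Periodic yield y = 0.1165. First find Macaulay duration:
  t   CF        PV=CF/(1+0.1165)^t    t·PV
  1       150.00       134.3484       134.3484
  2       150.00       120.3300       240.6599
  3       150.00       107.7743       323.3228
  4     5,150.00     3,314.1512    13,256.6048
  Σ                  3,676.6039    13,954.9360
P = 3,676.6039; Macaulay duration = 13,954.9360 / 3,676.6039 = 3.79561 years.
Modified duration = D_Mac / (1 + y) = 3.79561 / 1.1165 = 3.39956 years.

3.400 years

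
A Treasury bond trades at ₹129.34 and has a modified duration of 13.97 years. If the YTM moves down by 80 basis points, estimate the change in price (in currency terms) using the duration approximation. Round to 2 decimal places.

+₹14.46

Duration approximation: ΔP/P ≈ -D_mod · Δy = -13.97 × (-0.008) = +0.111760.
ΔP ≈ 129.34 × (+0.111760) = +14.4550384.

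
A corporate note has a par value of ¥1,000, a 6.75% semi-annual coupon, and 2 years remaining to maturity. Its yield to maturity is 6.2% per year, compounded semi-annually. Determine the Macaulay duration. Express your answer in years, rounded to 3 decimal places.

Periodic yield y = 0.031. Discount each cash flow and weight by its period:
  t   CF        PV=CF/(1+0.031)^t    t·PV
  1        33.75        32.7352        32.7352
  2        33.75        31.7509        63.5019
  3        33.75        30.7962        92.3887
  4     1,033.75       914.9152     3,659.6610
  Σ                  1,010.1976     3,848.2868
Price P = Σ PV = 1,010.1976.
Macaulay duration = Σ(t·PV) / P = 3,848.2868 / 1,010.1976 = 3.80944 half-year periods.
In years: 3.80944 / 2 = 1.90472 years.

1.905 years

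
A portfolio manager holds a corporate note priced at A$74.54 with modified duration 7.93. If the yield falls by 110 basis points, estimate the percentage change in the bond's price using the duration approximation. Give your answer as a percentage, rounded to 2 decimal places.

+8.72%

Duration approximation: ΔP/P ≈ -D_mod · Δy = -7.93 × (-0.011) = +0.087230.
As a percentage: +8.7230%.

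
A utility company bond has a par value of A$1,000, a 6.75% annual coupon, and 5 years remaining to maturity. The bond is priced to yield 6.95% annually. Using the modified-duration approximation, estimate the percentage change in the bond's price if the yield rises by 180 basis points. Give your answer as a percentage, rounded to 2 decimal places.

Periodic yield y = 0.0695. Modified duration first:
  t   CF        PV=CF/(1+0.0695)^t    t·PV
  1        67.50        63.1136        63.1136
  2        67.50        59.0123       118.0245
  3        67.50        55.1774       165.5323
  4        67.50        51.5918       206.3672
  5     1,067.50       762.8935     3,814.4677
  Σ                    991.7886     4,367.5053
P = 991.7886; D_Mac = 4.40367 yrs; D_mod = 4.40367/(1+0.0695) = 4.11750 yrs.
ΔP/P ≈ -D_mod · Δy = -4.11750 × (+0.018) = -0.074115 = -7.4115%.

-7.41%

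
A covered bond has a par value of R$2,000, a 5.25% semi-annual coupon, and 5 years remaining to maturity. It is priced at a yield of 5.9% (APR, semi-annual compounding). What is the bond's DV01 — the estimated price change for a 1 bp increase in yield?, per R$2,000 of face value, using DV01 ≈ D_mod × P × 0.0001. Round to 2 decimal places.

R$0.84

Periodic yield y = 0.0295.
  t   CF        PV=CF/(1+0.0295)^t    t·PV
  1        52.50        50.9956        50.9956
  2        52.50        49.5344        99.0687
  3        52.50        48.1150       144.3449
  4        52.50        46.7363       186.9450
  5        52.50        45.3970       226.9852
  6        52.50        44.0962       264.5772
  7        52.50        42.8326       299.8285
  8        52.50        41.6053       332.8423
  9        52.50        40.4131       363.7179
  10    2,052.50     1,534.6864    15,346.8644
  Σ                  1,944.4119    17,316.1698
P = 1,944.4119; D_Mac = 8.90561 half-year periods = 4.45280 yrs; D_mod = 4.32521 yrs.
DV01 ≈ 4.32521 × 1,944.4119 × 0.0001 = 0.840999.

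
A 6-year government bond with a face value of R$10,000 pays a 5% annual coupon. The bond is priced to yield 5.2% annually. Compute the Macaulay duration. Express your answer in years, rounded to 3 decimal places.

5.326 years

Periodic yield y = 0.052. Discount each cash flow and weight by its year:
  t   CF        PV=CF/(1+0.052)^t    t·PV
  1       500.00       475.2852       475.2852
  2       500.00       451.7920       903.5840
  3       500.00       429.4601     1,288.3802
  4       500.00       408.2320     1,632.9280
  5       500.00       388.0532     1,940.2662
  6    10,500.00     7,746.3098    46,477.8586
  Σ                  9,899.1322    52,718.3021
Price P = Σ PV = 9,899.1322.
Macaulay duration = Σ(t·PV) / P = 52,718.3021 / 9,899.1322 = 5.32555 years.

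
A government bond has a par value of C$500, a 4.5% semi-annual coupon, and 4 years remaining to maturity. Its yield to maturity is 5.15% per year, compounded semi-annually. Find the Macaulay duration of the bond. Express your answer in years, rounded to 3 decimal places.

3.701 years

Periodic yield y = 0.02575. Discount each cash flow and weight by its period:
  t   CF        PV=CF/(1+0.02575)^t    t·PV
  1        11.25        10.9676        10.9676
  2        11.25        10.6923        21.3845
  3        11.25        10.4238        31.2715
  4        11.25        10.1622        40.6487
  5        11.25         9.9071        49.5353
  6        11.25         9.6584        57.9502
  7        11.25         9.4159        65.9113
  8       511.25       417.1585     3,337.2681
  Σ                    488.3857     3,614.9372
Price P = Σ PV = 488.3857.
Macaulay duration = Σ(t·PV) / P = 3,614.9372 / 488.3857 = 7.40181 half-year periods.
In years: 7.40181 / 2 = 3.70090 years.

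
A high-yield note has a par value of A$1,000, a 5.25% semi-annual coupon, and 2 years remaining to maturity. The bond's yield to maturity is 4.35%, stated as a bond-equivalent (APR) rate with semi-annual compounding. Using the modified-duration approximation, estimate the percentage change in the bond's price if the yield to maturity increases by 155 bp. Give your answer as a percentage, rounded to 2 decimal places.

Periodic yield y = 0.02175. Modified duration first:
  t   CF        PV=CF/(1+0.02175)^t    t·PV
  1        26.25        25.6912        25.6912
  2        26.25        25.1443        50.2887
  3        26.25        24.6091        73.8272
  4     1,026.25       941.6176     3,766.4705
  Σ                  1,017.0623     3,916.2777
P = 1,017.0623; D_Mac = 3.85058 half-year periods = 1.92529 yrs; D_mod = 1.92529/(1+0.02175) = 1.88431 yrs.
ΔP/P ≈ -D_mod · Δy = -1.88431 × (+0.0155) = -0.029207 = -2.9207%.

-2.92%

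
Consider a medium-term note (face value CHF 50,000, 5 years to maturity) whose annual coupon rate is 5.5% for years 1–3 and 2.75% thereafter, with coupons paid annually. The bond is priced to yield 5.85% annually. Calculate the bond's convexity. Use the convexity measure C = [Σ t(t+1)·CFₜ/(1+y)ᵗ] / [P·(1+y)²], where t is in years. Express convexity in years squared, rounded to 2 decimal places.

With y = 0.0585:
  t   CF        PV=CF/(1+0.0585)^t    t·PV        t(t+1)·PV
  1     2,750.00     2,598.0161     2,598.0161       5,196.0321
  2     2,750.00     2,454.4318     4,908.8636      14,726.5908
  3     2,750.00     2,318.7830     6,956.3490      27,825.3959
  4     1,375.00     1,095.3155     4,381.2622      21,906.3108
  5    51,375.00    38,663.1757   193,315.8785   1,159,895.2711
  Σ                 47,129.7221   212,160.3693   1,229,549.6008
P = 47,129.7221.
Convexity = Σ t(t+1)·PV / [P·(1+y)²] = 1,229,549.6008 / (47,129.7221 × 1.120422) = 23.28464.

23.28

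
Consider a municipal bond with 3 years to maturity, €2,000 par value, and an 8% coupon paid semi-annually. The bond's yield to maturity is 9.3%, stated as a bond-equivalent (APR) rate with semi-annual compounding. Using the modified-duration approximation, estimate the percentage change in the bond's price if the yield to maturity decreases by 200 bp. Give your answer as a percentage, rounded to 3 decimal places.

Periodic yield y = 0.0465. Modified duration first:
  t   CF        PV=CF/(1+0.0465)^t    t·PV
  1        80.00        76.4453        76.4453
  2        80.00        73.0485       146.0971
  3        80.00        69.8027       209.4081
  4        80.00        66.7011       266.8044
  5        80.00        63.7373       318.6866
  6     2,080.00     1,583.5360     9,501.2160
  Σ                  1,933.2710    10,518.6575
P = 1,933.2710; D_Mac = 5.44086 half-year periods = 2.72043 yrs; D_mod = 2.72043/(1+0.0465) = 2.59955 yrs.
ΔP/P ≈ -D_mod · Δy = -2.59955 × (-0.02) = +0.051991 = +5.1991%.

+5.199%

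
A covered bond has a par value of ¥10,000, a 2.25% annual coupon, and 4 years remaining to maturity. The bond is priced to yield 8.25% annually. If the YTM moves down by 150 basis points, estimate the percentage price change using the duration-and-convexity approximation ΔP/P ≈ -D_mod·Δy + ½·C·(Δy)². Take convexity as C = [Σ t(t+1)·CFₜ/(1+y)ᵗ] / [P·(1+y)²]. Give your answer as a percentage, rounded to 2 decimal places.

With y = 0.0825:
  t   CF        PV=CF/(1+0.0825)^t    t·PV        t(t+1)·PV
  1       225.00       207.8522       207.8522         415.7044
  2       225.00       192.0113       384.0225       1,152.0676
  3       225.00       177.3776       532.1328       2,128.5313
  4    10,225.00     7,446.4915    29,785.9659     148,929.8295
  Σ                  8,023.7325    30,909.9735     152,626.1328
P = 8,023.7325; D_Mac = 3.85232 yrs; D_mod = 3.55872 yrs; C = 16.23292.
Duration effect: -3.55872 × (-0.015) = +0.053381
Convexity effect: 0.5 × 16.23292 × (-0.015)² = +0.0018262
ΔP/P ≈ +0.053381 + 0.0018262 = +0.055207 = +5.5207%.

+5.52%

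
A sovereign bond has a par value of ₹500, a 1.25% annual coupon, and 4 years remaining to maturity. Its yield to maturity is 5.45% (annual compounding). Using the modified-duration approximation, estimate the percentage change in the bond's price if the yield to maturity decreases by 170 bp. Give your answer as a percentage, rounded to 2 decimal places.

Periodic yield y = 0.0545. Modified duration first:
  t   CF        PV=CF/(1+0.0545)^t    t·PV
  1         6.25         5.9270         5.9270
  2         6.25         5.6207        11.2413
  3         6.25         5.3302        15.9905
  4       506.25       409.4291     1,637.7164
  Σ                    426.3069     1,670.8751
P = 426.3069; D_Mac = 3.91942 yrs; D_mod = 3.91942/(1+0.0545) = 3.71685 yrs.
ΔP/P ≈ -D_mod · Δy = -3.71685 × (-0.017) = +0.063186 = +6.3186%.

+6.32%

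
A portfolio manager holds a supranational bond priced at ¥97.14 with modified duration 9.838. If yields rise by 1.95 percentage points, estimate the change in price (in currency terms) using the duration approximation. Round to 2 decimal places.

Duration approximation: ΔP/P ≈ -D_mod · Δy = -9.838 × (+0.0195) = -0.191841.
ΔP ≈ 97.14 × (-0.191841) = -18.63543474.

-¥18.64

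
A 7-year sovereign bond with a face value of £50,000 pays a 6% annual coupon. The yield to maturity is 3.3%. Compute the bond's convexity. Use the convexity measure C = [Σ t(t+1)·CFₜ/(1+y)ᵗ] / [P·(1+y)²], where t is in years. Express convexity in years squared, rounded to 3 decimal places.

With y = 0.033:
  t   CF        PV=CF/(1+0.033)^t    t·PV        t(t+1)·PV
  1     3,000.00     2,904.1626     2,904.1626       5,808.3253
  2     3,000.00     2,811.3869     5,622.7737      16,868.3212
  3     3,000.00     2,721.5749     8,164.7247      32,658.8987
  4     3,000.00     2,634.6320    10,538.5282      52,692.6408
  5     3,000.00     2,550.4666    12,752.3332      76,513.9992
  6     3,000.00     2,468.9900    14,813.9398     103,697.5787
  7    53,000.00    42,225.3851   295,577.6956   2,364,621.5650
  Σ                 58,316.5981   350,374.1578   2,652,861.3288
P = 58,316.5981.
Convexity = Σ t(t+1)·PV / [P·(1+y)²] = 2,652,861.3288 / (58,316.5981 × 1.067089) = 42.63063.

42.631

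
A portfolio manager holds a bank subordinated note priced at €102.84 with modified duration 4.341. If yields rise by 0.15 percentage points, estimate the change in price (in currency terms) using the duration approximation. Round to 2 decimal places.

-€0.67

Duration approximation: ΔP/P ≈ -D_mod · Δy = -4.341 × (+0.0015) = -0.0065115.
ΔP ≈ 102.84 × (-0.0065115) = -0.66964266.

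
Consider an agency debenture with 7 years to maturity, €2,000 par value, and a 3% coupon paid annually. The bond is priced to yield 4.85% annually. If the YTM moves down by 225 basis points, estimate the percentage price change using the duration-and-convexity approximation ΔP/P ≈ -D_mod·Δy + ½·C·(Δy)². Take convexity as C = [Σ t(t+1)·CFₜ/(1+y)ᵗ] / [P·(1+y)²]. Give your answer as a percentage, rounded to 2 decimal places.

With y = 0.0485:
  t   CF        PV=CF/(1+0.0485)^t    t·PV        t(t+1)·PV
  1        60.00        57.2246        57.2246         114.4492
  2        60.00        54.5776       109.1552         327.4656
  3        60.00        52.0530       156.1591         624.6363
  4        60.00        49.6452       198.5809         992.9046
  5        60.00        47.3488       236.7441       1,420.4643
  6        60.00        45.1586       270.9517       1,896.6620
  7     2,060.00     1,478.7276    10,351.0931      82,808.7452
  Σ                  1,784.7355    11,379.9087      88,185.3271
P = 1,784.7355; D_Mac = 6.37624 yrs; D_mod = 6.08130 yrs; C = 44.94544.
Duration effect: -6.08130 × (-0.0225) = +0.136829
Convexity effect: 0.5 × 44.94544 × (-0.0225)² = +0.0113768
ΔP/P ≈ +0.136829 + 0.0113768 = +0.148206 = +14.8206%.

+14.82%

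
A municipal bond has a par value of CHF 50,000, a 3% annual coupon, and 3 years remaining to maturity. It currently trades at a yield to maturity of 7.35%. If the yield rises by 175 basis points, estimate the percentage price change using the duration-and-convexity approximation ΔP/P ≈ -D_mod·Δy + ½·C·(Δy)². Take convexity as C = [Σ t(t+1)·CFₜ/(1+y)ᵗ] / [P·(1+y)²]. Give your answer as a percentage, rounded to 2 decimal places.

With y = 0.0735:
  t   CF        PV=CF/(1+0.0735)^t    t·PV        t(t+1)·PV
  1     1,500.00     1,397.2986     1,397.2986       2,794.5971
  2     1,500.00     1,301.6288     2,603.2577       7,809.7730
  3    51,500.00    41,629.4893   124,888.4678     499,553.8712
  Σ                 44,328.4167   128,889.0240     510,158.2413
P = 44,328.4167; D_Mac = 2.90759 yrs; D_mod = 2.70852 yrs; C = 9.98662.
Duration effect: -2.70852 × (+0.0175) = -0.047399
Convexity effect: 0.5 × 9.98662 × (0.0175)² = +0.0015292
ΔP/P ≈ -0.047399 + 0.0015292 = -0.045870 = -4.5870%.

-4.59%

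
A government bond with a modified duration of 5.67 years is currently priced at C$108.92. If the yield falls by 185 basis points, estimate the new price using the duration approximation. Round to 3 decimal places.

Duration approximation: ΔP/P ≈ -D_mod · Δy = -5.67 × (-0.0185) = +0.104895.
New price ≈ 108.92 × (1 + 0.104895) = 120.3451634.

C$120.345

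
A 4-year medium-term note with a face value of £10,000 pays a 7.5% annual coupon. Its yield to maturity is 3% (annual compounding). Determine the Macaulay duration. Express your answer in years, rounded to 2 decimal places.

3.63 years

Periodic yield y = 0.03. Discount each cash flow and weight by its year:
  t   CF        PV=CF/(1+0.03)^t    t·PV
  1       750.00       728.1553       728.1553
  2       750.00       706.9469     1,413.8939
  3       750.00       686.3562     2,059.0687
  4    10,750.00     9,551.2358    38,204.9431
  Σ                 11,672.6943    42,406.0610
Price P = Σ PV = 11,672.6943.
Macaulay duration = Σ(t·PV) / P = 42,406.0610 / 11,672.6943 = 3.63293 years.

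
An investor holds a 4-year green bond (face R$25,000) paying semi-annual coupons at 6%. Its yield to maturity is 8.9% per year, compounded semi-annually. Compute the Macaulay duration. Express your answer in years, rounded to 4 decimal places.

3.5912 years

Periodic yield y = 0.0445. Discount each cash flow and weight by its period:
  t   CF        PV=CF/(1+0.0445)^t    t·PV
  1       750.00       718.0469       718.0469
  2       750.00       687.4552     1,374.9103
  3       750.00       658.1667     1,974.5002
  4       750.00       630.1261     2,520.5045
  5       750.00       603.2802     3,016.4008
  6       750.00       577.5779     3,465.4676
  7       750.00       552.9707     3,870.7952
  8    25,750.00    18,176.4756   145,411.8052
  Σ                 22,604.0994   162,352.4307
Price P = Σ PV = 22,604.0994.
Macaulay duration = Σ(t·PV) / P = 162,352.4307 / 22,604.0994 = 7.18243 half-year periods.
In years: 7.18243 / 2 = 3.59122 years.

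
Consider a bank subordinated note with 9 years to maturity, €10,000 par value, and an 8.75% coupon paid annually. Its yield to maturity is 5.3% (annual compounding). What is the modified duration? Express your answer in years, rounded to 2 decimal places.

Periodic yield y = 0.053. First find Macaulay duration:
  t   CF        PV=CF/(1+0.053)^t    t·PV
  1       875.00       830.9592       830.9592
  2       875.00       789.1350     1,578.2700
  3       875.00       749.4160     2,248.2479
  4       875.00       711.6961     2,846.7843
  5       875.00       675.8747     3,379.3736
  6       875.00       641.8563     3,851.1380
  7       875.00       609.5502     4,266.8512
  8       875.00       578.8701     4,630.9604
  9    10,875.00     6,832.4101    61,491.6908
  Σ                 12,419.7675    85,124.2752
P = 12,419.7675; Macaulay duration = 85,124.2752 / 12,419.7675 = 6.85393 years.
Modified duration = D_Mac / (1 + y) = 6.85393 / 1.053 = 6.50896 years.

6.51 years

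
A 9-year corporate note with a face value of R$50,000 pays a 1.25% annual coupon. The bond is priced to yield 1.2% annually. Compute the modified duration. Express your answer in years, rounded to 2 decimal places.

8.47 years

Periodic yield y = 0.012. First find Macaulay duration:
  t   CF        PV=CF/(1+0.012)^t    t·PV
  1       625.00       617.5889       617.5889
  2       625.00       610.2657     1,220.5315
  3       625.00       603.0294     1,809.0882
  4       625.00       595.8788     2,383.5154
  5       625.00       588.8131     2,944.0654
  6       625.00       581.8311     3,490.9867
  7       625.00       574.9319     4,024.5235
  8       625.00       568.1146     4,544.9165
  9    50,625.00    45,471.6197   409,244.5770
  Σ                 50,212.0733   430,279.7930
P = 50,212.0733; Macaulay duration = 430,279.7930 / 50,212.0733 = 8.56925 years.
Modified duration = D_Mac / (1 + y) = 8.56925 / 1.012 = 8.46764 years.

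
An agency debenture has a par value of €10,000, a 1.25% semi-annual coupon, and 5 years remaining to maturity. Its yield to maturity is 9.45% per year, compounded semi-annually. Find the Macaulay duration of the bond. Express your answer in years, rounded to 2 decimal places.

Periodic yield y = 0.04725. Discount each cash flow and weight by its period:
  t   CF        PV=CF/(1+0.04725)^t    t·PV
  1        62.50        59.6801        59.6801
  2        62.50        56.9875       113.9749
  3        62.50        54.4163       163.2489
  4        62.50        51.9611       207.8445
  5        62.50        49.6167       248.0837
  6        62.50        47.3781       284.2687
  7        62.50        45.2405       316.6835
  8        62.50        43.1993       345.5947
  9        62.50        41.2503       371.2523
  10   10,062.50     6,341.6490    63,416.4903
  Σ                  6,791.3790    65,527.1216
Price P = Σ PV = 6,791.3790.
Macaulay duration = Σ(t·PV) / P = 65,527.1216 / 6,791.3790 = 9.64857 half-year periods.
In years: 9.64857 / 2 = 4.82429 years.

4.82 years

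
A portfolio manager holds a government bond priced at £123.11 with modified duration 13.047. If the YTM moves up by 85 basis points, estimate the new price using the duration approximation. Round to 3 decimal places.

Duration approximation: ΔP/P ≈ -D_mod · Δy = -13.047 × (+0.0085) = -0.1108995.
New price ≈ 123.11 × (1 - 0.1108995) = 109.457162555.

£109.457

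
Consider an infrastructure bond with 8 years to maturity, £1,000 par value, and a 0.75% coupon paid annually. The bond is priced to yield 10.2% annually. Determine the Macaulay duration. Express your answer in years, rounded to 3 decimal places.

Periodic yield y = 0.102. Discount each cash flow and weight by its year:
  t   CF        PV=CF/(1+0.102)^t    t·PV
  1         7.50         6.8058         6.8058
  2         7.50         6.1759        12.3517
  3         7.50         5.6042        16.8127
  4         7.50         5.0855        20.3421
  5         7.50         4.6148        23.0740
  6         7.50         4.1877        25.1260
  7         7.50         3.8001        26.6004
  8     1,007.50       463.2253     3,705.8026
  Σ                    499.4993     3,836.9153
Price P = Σ PV = 499.4993.
Macaulay duration = Σ(t·PV) / P = 3,836.9153 / 499.4993 = 7.68152 years.

7.682 years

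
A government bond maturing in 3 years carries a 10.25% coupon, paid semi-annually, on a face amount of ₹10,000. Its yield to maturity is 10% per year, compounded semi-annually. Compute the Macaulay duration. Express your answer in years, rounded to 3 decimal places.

Periodic yield y = 0.05. Discount each cash flow and weight by its period:
  t   CF        PV=CF/(1+0.05)^t    t·PV
  1       512.50       488.0952       488.0952
  2       512.50       464.8526       929.7052
  3       512.50       442.7168     1,328.1503
  4       512.50       421.6350     1,686.5401
  5       512.50       401.5572     2,007.7858
  6    10,512.50     7,844.5894    47,067.5361
  Σ                 10,063.4462    53,507.8128
Price P = Σ PV = 10,063.4462.
Macaulay duration = Σ(t·PV) / P = 53,507.8128 / 10,063.4462 = 5.31705 half-year periods.
In years: 5.31705 / 2 = 2.65852 years.

2.659 years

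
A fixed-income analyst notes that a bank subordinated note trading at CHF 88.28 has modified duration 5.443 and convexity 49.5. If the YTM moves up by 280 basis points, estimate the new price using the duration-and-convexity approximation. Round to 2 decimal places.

CHF 76.54

Duration effect: -D_mod·Δy = -5.443 × (+0.028) = -0.152404
Convexity effect: ½·C·(Δy)² = 0.5 × 49.5 × (0.028)² = +0.0194040
ΔP/P ≈ -0.152404 + 0.0194040 = -0.133000
New price ≈ 88.28 × (1 - 0.133000) = 76.53876.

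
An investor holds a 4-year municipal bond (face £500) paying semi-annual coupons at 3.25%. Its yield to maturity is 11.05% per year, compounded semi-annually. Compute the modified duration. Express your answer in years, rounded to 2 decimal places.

Periodic yield y = 0.05525. First find Macaulay duration:
  t   CF        PV=CF/(1+0.05525)^t    t·PV
  1        8.125         7.6996         7.6996
  2        8.125         7.2965        14.5929
  3        8.125         6.9144        20.7433
  4        8.125         6.5524        26.2097
  5        8.125         6.2094        31.0468
  6        8.125         5.8843        35.3055
  7        8.125         5.5762        39.0332
  8      508.125       330.4667     2,643.7334
  Σ                    376.5994     2,818.3645
P = 376.5994; Macaulay duration = 2,818.3645 / 376.5994 = 7.48372 half-year periods = 3.74186 years.
Modified duration = D_Mac / (1 + y) = 3.74186 / 1.05525 = 3.54595 years.

3.55 years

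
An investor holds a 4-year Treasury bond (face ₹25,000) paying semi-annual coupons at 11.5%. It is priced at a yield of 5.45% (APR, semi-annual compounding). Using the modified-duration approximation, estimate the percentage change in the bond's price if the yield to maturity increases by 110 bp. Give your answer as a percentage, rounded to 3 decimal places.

Periodic yield y = 0.02725. Modified duration first:
  t   CF        PV=CF/(1+0.02725)^t    t·PV
  1     1,437.50     1,399.3672     1,399.3672
  2     1,437.50     1,362.2460     2,724.4921
  3     1,437.50     1,326.1096     3,978.3287
  4     1,437.50     1,290.9317     5,163.7267
  5     1,437.50     1,256.6869     6,283.4347
  6     1,437.50     1,223.3506     7,340.1038
  7     1,437.50     1,190.8987     8,336.2906
  8    26,437.50    21,321.1775   170,569.4198
  Σ                 30,370.7682   205,795.1636
P = 30,370.7682; D_Mac = 6.77609 half-year periods = 3.38805 yrs; D_mod = 3.38805/(1+0.02725) = 3.29817 yrs.
ΔP/P ≈ -D_mod · Δy = -3.29817 × (+0.011) = -0.036280 = -3.6280%.

-3.628%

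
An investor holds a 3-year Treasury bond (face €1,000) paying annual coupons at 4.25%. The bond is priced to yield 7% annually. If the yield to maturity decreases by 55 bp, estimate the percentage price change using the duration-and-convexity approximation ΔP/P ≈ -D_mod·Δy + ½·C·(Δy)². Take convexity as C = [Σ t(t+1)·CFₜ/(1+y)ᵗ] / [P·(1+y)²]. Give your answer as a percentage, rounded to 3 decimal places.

With y = 0.07:
  t   CF        PV=CF/(1+0.07)^t    t·PV        t(t+1)·PV
  1        42.50        39.7196        39.7196          79.4393
  2        42.50        37.1211        74.2423         222.7269
  3     1,042.50       850.9905     2,552.9716      10,211.8864
  Σ                    927.8313     2,666.9335      10,514.0526
P = 927.8313; D_Mac = 2.87437 yrs; D_mod = 2.68633 yrs; C = 9.89768.
Duration effect: -2.68633 × (-0.0055) = +0.014775
Convexity effect: 0.5 × 9.89768 × (-0.0055)² = +0.0001497
ΔP/P ≈ +0.014775 + 0.0001497 = +0.014925 = +1.4925%.

+1.492%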